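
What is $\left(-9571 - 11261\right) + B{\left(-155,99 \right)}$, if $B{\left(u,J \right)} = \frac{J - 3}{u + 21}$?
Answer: $- \frac{1395792}{67} \approx -20833.0$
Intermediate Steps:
$B{\left(u,J \right)} = \frac{-3 + J}{21 + u}$
$\left(-9571 - 11261\right) + B{\left(-155,99 \right)} = \left(-9571 - 11261\right) + \frac{-3 + 99}{21 - 155} = -20832 + \frac{1}{-134} \cdot 96 = -20832 - \frac{48}{67} = - \frac{1395792}{67}$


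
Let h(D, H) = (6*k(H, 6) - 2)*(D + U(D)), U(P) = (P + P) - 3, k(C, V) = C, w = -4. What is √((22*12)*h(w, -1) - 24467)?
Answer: √7213 ≈ 84.929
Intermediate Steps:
U(P) = -3 + 2*P (U(P) = 2*P - 3 = -3 + 2*P)
h(D, H) = (-3 + 3*D)*(-2 + 6*H) (h(D, H) = (6*H - 2)*(D + (-3 + 2*D)) = (-2 + 6*H)*(-3 + 3*D) = (-3 + 3*D)*(-2 + 6*H))
√((22*12)*h(w, -1) - 24467) = √((22*12)*(6 - 18*(-1) - 6*(-4) + 18*(-4)*(-1)) - 24467) = √(264*(6 + 18 + 24 + 72) - 24467) = √(264*120 - 24467) = √(31680 - 24467) = √7213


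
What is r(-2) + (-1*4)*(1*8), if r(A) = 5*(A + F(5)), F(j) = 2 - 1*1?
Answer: -37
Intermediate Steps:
F(j) = 1 (F(j) = 2 - 1 = 1)
r(A) = 5 + 5*A (r(A) = 5*(A + 1) = 5*(1 + A) = 5 + 5*A)
r(-2) + (-1*4)*(1*8) = (5 + 5*(-2)) + (-1*4)*(1*8) = (5 - 10) - 4*8 = -5 - 32 = -37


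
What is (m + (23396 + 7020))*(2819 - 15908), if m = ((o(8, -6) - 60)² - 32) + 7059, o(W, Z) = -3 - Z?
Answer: -532617588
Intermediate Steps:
m = 10276 (m = (((-3 - 1*(-6)) - 60)² - 32) + 7059 = (((-3 + 6) - 60)² - 32) + 7059 = ((3 - 60)² - 32) + 7059 = ((-57)² - 32) + 7059 = (3249 - 32) + 7059 = 3217 + 7059 = 10276)
(m + (23396 + 7020))*(2819 - 15908) = (10276 + (23396 + 7020))*(2819 - 15908) = (10276 + 30416)*(-13089) = 40692*(-13089) = -532617588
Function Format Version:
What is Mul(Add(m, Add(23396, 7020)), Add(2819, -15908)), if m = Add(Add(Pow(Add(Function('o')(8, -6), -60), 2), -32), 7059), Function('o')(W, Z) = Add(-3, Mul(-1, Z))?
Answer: -532617588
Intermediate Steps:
m = 10276 (m = Add(Add(Pow(Add(Add(-3, Mul(-1, -6)), -60), 2), -32), 7059) = Add(Add(Pow(Add(Add(-3, 6), -60), 2), -32), 7059) = Add(Add(Pow(Add(3, -60), 2), -32), 7059) = Add(Add(Pow(-57, 2), -32), 7059) = Add(Add(3249, -32), 7059) = Add(3217, 7059) = 10276)
Mul(Add(m, Add(23396, 7020)), Add(2819, -15908)) = Mul(Add(10276, Add(23396, 7020)), Add(2819, -15908)) = Mul(Add(10276, 30416), -13089) = Mul(40692, -13089) = -532617588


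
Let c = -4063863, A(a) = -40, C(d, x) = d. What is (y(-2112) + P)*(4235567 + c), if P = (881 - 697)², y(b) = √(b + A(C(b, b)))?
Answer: 5813210624 + 343408*I*√538 ≈ 5.8132e+9 + 7.9653e+6*I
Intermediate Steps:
y(b) = √(-40 + b) (y(b) = √(b - 40) = √(-40 + b))
P = 33856 (P = 184² = 33856)
(y(-2112) + P)*(4235567 + c) = (√(-40 - 2112) + 33856)*(4235567 - 4063863) = (√(-2152) + 33856)*171704 = (2*I*√538 + 33856)*171704 = (33856 + 2*I*√538)*171704 = 5813210624 + 343408*I*√538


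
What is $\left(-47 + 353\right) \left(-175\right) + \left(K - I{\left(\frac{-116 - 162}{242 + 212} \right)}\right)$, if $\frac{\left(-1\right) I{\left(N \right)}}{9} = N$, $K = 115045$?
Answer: $\frac{13958114}{227} \approx 61490.0$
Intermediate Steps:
$I{\left(N \right)} = - 9 N$
$\left(-47 + 353\right) \left(-175\right) + \left(K - I{\left(\frac{-116 - 162}{242 + 212} \right)}\right) = \left(-47 + 353\right) \left(-175\right) + \left(115045 - - 9 \frac{-116 - 162}{242 + 212}\right) = 306 \left(-175\right) + \left(115045 - - 9 \left(- \frac{278}{454}\right)\right) = -53550 + \left(115045 - - 9 \left(\left(-278\right) \frac{1}{454}\right)\right) = -53550 + \left(115045 - \left(-9\right) \left(- \frac{139}{227}\right)\right) = -53550 + \left(115045 - \frac{1251}{227}\right) = -53550 + \frac{26113964}{227} = \frac{13958114}{227}$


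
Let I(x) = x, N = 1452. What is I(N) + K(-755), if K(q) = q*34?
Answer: -24218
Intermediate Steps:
K(q) = 34*q
I(N) + K(-755) = 1452 + 34*(-755) = 1452 - 25670 = -24218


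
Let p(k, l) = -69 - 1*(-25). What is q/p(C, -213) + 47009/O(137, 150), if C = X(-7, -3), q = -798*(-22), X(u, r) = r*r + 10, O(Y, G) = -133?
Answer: -100076/133 ≈ -752.45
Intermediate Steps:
X(u, r) = 10 + r**2 (X(u, r) = r**2 + 10 = 10 + r**2)
q = 17556 (q = -1*(-17556) = 17556)
C = 19 (C = 10 + (-3)**2 = 10 + 9 = 19)
p(k, l) = -44 (p(k, l) = -69 + 25 = -44)
q/p(C, -213) + 47009/O(137, 150) = 17556/(-44) + 47009/(-133) = 17556*(-1/44) + 47009*(-1/133) = -399 - 47009/133 = -100076/133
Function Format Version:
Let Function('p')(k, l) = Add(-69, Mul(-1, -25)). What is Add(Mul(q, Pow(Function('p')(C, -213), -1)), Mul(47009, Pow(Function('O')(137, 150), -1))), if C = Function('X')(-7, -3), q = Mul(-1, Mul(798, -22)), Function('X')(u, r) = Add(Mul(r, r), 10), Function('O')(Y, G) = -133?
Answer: Rational(-100076, 133) ≈ -752.45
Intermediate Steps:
Function('X')(u, r) = Add(10, Pow(r, 2)) (Function('X')(u, r) = Add(Pow(r, 2), 10) = Add(10, Pow(r, 2)))
q = 17556 (q = Mul(-1, -17556) = 17556)
C = 19 (C = Add(10, Pow(-3, 2)) = Add(10, 9) = 19)
Function('p')(k, l) = -44 (Function('p')(k, l) = Add(-69, 25) = -44)
Add(Mul(q, Pow(Function('p')(C, -213), -1)), Mul(47009, Pow(Function('O')(137, 150), -1))) = Add(Mul(17556, Pow(-44, -1)), Mul(47009, Pow(-133, -1))) = Add(Mul(17556, Rational(-1, 44)), Mul(47009, Rational(-1, 133))) = Add(-399, Rational(-47009, 133)) = Rational(-100076, 133)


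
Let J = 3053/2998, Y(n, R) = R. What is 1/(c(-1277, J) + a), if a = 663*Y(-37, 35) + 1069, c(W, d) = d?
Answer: 2998/72776505 ≈ 4.1195e-5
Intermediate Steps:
J = 3053/2998 (J = 3053*(1/2998) = 3053/2998 ≈ 1.0183)
a = 24274 (a = 663*35 + 1069 = 23205 + 1069 = 24274)
1/(c(-1277, J) + a) = 1/(3053/2998 + 24274) = 1/(72776505/2998) = 2998/72776505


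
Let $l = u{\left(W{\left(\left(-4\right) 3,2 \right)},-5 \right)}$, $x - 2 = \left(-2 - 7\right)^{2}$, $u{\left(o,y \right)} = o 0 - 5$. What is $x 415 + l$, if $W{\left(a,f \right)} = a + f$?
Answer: $34440$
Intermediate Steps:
$u{\left(o,y \right)} = -5$ ($u{\left(o,y \right)} = 0 - 5 = -5$)
$x = 83$ ($x = 2 + \left(-2 - 7\right)^{2} = 2 + \left(-9\right)^{2} = 2 + 81 = 83$)
$l = -5$
$x 415 + l = 83 \cdot 415 - 5 = 34445 - 5 = 34440$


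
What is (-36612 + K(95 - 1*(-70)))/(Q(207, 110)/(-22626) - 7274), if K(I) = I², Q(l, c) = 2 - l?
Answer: 30341466/23511617 ≈ 1.2905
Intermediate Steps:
(-36612 + K(95 - 1*(-70)))/(Q(207, 110)/(-22626) - 7274) = (-36612 + (95 - 1*(-70))²)/((2 - 1*207)/(-22626) - 7274) = (-36612 + (95 + 70)²)/((2 - 207)*(-1/22626) - 7274) = (-36612 + 165²)/(-205*(-1/22626) - 7274) = (-36612 + 27225)/(205/22626 - 7274) = -9387/(-164581319/22626) = -9387*(-22626/164581319) = 30341466/23511617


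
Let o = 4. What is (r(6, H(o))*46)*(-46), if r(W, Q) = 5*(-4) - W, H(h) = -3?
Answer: 55016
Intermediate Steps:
r(W, Q) = -20 - W
(r(6, H(o))*46)*(-46) = ((-20 - 1*6)*46)*(-46) = ((-20 - 6)*46)*(-46) = -26*46*(-46) = -1196*(-46) = 55016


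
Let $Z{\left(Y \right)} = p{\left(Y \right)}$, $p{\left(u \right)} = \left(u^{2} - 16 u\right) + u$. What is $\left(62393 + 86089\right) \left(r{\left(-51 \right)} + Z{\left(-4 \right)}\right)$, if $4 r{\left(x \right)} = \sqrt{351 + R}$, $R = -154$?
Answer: $11284632 + \frac{74241 \sqrt{197}}{2} \approx 1.1806 \cdot 10^{7}$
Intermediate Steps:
$p{\left(u \right)} = u^{2} - 15 u$
$Z{\left(Y \right)} = Y \left(-15 + Y\right)$
$r{\left(x \right)} = \frac{\sqrt{197}}{4}$ ($r{\left(x \right)} = \frac{\sqrt{351 - 154}}{4} = \frac{\sqrt{197}}{4}$)
$\left(62393 + 86089\right) \left(r{\left(-51 \right)} + Z{\left(-4 \right)}\right) = \left(62393 + 86089\right) \left(\frac{\sqrt{197}}{4} - 4 \left(-15 - 4\right)\right) = 148482 \left(\frac{\sqrt{197}}{4} - -76\right) = 148482 \left(\frac{\sqrt{197}}{4} + 76\right) = 148482 \left(76 + \frac{\sqrt{197}}{4}\right) = 11284632 + \frac{74241 \sqrt{197}}{2}$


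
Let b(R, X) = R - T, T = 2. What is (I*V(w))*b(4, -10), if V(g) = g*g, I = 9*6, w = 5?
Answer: 2700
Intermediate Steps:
b(R, X) = -2 + R (b(R, X) = R - 1*2 = R - 2 = -2 + R)
I = 54
V(g) = g**2
(I*V(w))*b(4, -10) = (54*5**2)*(-2 + 4) = (54*25)*2 = 1350*2 = 2700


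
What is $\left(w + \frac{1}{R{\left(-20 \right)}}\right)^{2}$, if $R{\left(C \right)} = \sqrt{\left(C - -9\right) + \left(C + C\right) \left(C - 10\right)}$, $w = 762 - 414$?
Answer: $\frac{\left(413772 + \sqrt{1189}\right)^{2}}{1413721} \approx 1.2112 \cdot 10^{5}$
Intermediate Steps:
$w = 348$ ($w = 762 - 414 = 348$)
$R{\left(C \right)} = \sqrt{9 + C + 2 C \left(-10 + C\right)}$ ($R{\left(C \right)} = \sqrt{\left(C + 9\right) + 2 C \left(-10 + C\right)} = \sqrt{\left(9 + C\right) + 2 C \left(-10 + C\right)} = \sqrt{9 + C + 2 C \left(-10 + C\right)}$)
$\left(w + \frac{1}{R{\left(-20 \right)}}\right)^{2} = \left(348 + \frac{1}{\sqrt{9 - -380 + 2 \left(-20\right)^{2}}}\right)^{2} = \left(348 + \frac{1}{\sqrt{9 + 380 + 2 \cdot 400}}\right)^{2} = \left(348 + \frac{1}{\sqrt{9 + 380 + 800}}\right)^{2} = \left(348 + \frac{1}{\sqrt{1189}}\right)^{2} = \left(348 + \frac{\sqrt{1189}}{1189}\right)^{2}$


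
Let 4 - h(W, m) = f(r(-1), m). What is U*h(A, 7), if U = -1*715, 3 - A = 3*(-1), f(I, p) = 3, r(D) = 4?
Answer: -715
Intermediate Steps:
A = 6 (A = 3 - 3*(-1) = 3 - 1*(-3) = 3 + 3 = 6)
U = -715
h(W, m) = 1 (h(W, m) = 4 - 1*3 = 4 - 3 = 1)
U*h(A, 7) = -715*1 = -715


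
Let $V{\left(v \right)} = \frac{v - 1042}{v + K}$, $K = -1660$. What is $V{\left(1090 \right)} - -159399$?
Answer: $\frac{15142897}{95} \approx 1.594 \cdot 10^{5}$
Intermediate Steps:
$V{\left(v \right)} = \frac{-1042 + v}{-1660 + v}$ ($V{\left(v \right)} = \frac{v - 1042}{v - 1660} = \frac{-1042 + v}{-1660 + v}$)
$V{\left(1090 \right)} - -159399 = \frac{-1042 + 1090}{-1660 + 1090} - -159399 = \frac{1}{-570} \cdot 48 + 159399 = \left(- \frac{1}{570}\right) 48 + 159399 = - \frac{8}{95} + 159399 = \frac{15142897}{95}$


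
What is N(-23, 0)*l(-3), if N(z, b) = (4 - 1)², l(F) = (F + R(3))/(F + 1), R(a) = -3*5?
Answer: 81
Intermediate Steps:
R(a) = -15
l(F) = (-15 + F)/(1 + F) (l(F) = (F - 15)/(F + 1) = (-15 + F)/(1 + F))
N(z, b) = 9 (N(z, b) = 3² = 9)
N(-23, 0)*l(-3) = 9*((-15 - 3)/(1 - 3)) = 9*(-18/(-2)) = 9*(-½*(-18)) = 9*9 = 81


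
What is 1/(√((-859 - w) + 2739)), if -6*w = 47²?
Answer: √80934/13489 ≈ 0.021090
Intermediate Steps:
w = -2209/6 (w = -⅙*47² = -⅙*2209 = -2209/6 ≈ -368.17)
1/(√((-859 - w) + 2739)) = 1/(√((-859 - 1*(-2209/6)) + 2739)) = 1/(√((-859 + 2209/6) + 2739)) = 1/(√(-2945/6 + 2739)) = 1/(√(13489/6)) = 1/(√80934/6) = √80934/13489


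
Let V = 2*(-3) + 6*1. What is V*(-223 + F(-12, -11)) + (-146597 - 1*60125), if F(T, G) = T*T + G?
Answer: -206722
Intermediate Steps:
V = 0 (V = -6 + 6 = 0)
F(T, G) = G + T² (F(T, G) = T² + G = G + T²)
V*(-223 + F(-12, -11)) + (-146597 - 1*60125) = 0*(-223 + (-11 + (-12)²)) + (-146597 - 1*60125) = 0*(-223 + (-11 + 144)) + (-146597 - 60125) = 0*(-223 + 133) - 206722 = 0*(-90) - 206722 = 0 - 206722 = -206722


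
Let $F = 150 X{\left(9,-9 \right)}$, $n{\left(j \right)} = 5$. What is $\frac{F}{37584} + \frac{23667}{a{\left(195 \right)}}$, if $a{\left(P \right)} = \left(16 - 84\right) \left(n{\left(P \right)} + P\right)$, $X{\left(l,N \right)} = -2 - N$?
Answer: $- \frac{18233761}{10648800} \approx -1.7123$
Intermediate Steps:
$F = 1050$ ($F = 150 \left(-2 - -9\right) = 150 \left(-2 + 9\right) = 150 \cdot 7 = 1050$)
$a{\left(P \right)} = -340 - 68 P$ ($a{\left(P \right)} = \left(16 - 84\right) \left(5 + P\right) = - 68 \left(5 + P\right) = -340 - 68 P$)
$\frac{F}{37584} + \frac{23667}{a{\left(195 \right)}} = \frac{1050}{37584} + \frac{23667}{-340 - 13260} = 1050 \cdot \frac{1}{37584} + \frac{23667}{-340 - 13260} = \frac{175}{6264} + \frac{23667}{-13600} = \frac{175}{6264} + 23667 \left(- \frac{1}{13600}\right) = \frac{175}{6264} - \frac{23667}{13600} = - \frac{18233761}{10648800}$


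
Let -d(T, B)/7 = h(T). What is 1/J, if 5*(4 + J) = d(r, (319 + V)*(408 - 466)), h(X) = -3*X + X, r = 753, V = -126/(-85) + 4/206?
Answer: 5/10522 ≈ 0.00047519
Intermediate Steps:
V = 13148/8755 (V = -126*(-1/85) + 4*(1/206) = 126/85 + 2/103 = 13148/8755 ≈ 1.5018)
h(X) = -2*X
d(T, B) = 14*T (d(T, B) = -(-14)*T = 14*T)
J = 10522/5 (J = -4 + (14*753)/5 = -4 + (1/5)*10542 = -4 + 10542/5 = 10522/5 ≈ 2104.4)
1/J = 1/(10522/5) = 5/10522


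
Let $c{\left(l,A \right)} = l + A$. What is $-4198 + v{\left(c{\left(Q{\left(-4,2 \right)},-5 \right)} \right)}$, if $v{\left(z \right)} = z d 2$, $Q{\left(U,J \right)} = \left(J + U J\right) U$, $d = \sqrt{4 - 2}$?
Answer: $-4198 + 38 \sqrt{2} \approx -4144.3$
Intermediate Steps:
$d = \sqrt{2} \approx 1.4142$
$Q{\left(U,J \right)} = U \left(J + J U\right)$ ($Q{\left(U,J \right)} = \left(J + J U\right) U = U \left(J + J U\right)$)
$c{\left(l,A \right)} = A + l$
$v{\left(z \right)} = 2 z \sqrt{2}$ ($v{\left(z \right)} = z \sqrt{2} \cdot 2 = 2 z \sqrt{2}$)
$-4198 + v{\left(c{\left(Q{\left(-4,2 \right)},-5 \right)} \right)} = -4198 + 2 \left(-5 + 2 \left(-4\right) \left(1 - 4\right)\right) \sqrt{2} = -4198 + 2 \left(-5 + 2 \left(-4\right) \left(-3\right)\right) \sqrt{2} = -4198 + 2 \left(-5 + 24\right) \sqrt{2} = -4198 + 2 \cdot 19 \sqrt{2} = -4198 + 38 \sqrt{2}$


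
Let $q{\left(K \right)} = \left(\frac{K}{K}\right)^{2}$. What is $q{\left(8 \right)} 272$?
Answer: $272$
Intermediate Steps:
$q{\left(K \right)} = 1$ ($q{\left(K \right)} = 1^{2} = 1$)
$q{\left(8 \right)} 272 = 1 \cdot 272 = 272$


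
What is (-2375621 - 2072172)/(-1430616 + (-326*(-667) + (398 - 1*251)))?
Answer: 4447793/1213027 ≈ 3.6667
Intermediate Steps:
(-2375621 - 2072172)/(-1430616 + (-326*(-667) + (398 - 1*251))) = -4447793/(-1430616 + (217442 + (398 - 251))) = -4447793/(-1430616 + (217442 + 147)) = -4447793/(-1430616 + 217589) = -4447793/(-1213027) = -4447793*(-1/1213027) = 4447793/1213027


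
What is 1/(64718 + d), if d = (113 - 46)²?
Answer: 1/69207 ≈ 1.4449e-5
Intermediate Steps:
d = 4489 (d = 67² = 4489)
1/(64718 + d) = 1/(64718 + 4489) = 1/69207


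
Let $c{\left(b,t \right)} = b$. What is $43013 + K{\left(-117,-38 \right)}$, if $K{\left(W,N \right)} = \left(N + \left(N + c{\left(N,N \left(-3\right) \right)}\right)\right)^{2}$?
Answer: $56009$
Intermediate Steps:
$K{\left(W,N \right)} = 9 N^{2}$ ($K{\left(W,N \right)} = \left(N + \left(N + N\right)\right)^{2} = \left(N + 2 N\right)^{2} = \left(3 N\right)^{2} = 9 N^{2}$)
$43013 + K{\left(-117,-38 \right)} = 43013 + 9 \left(-38\right)^{2} = 43013 + 9 \cdot 1444 = 43013 + 12996 = 56009$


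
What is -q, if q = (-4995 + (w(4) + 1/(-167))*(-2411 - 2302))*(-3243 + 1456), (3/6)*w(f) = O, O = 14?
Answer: -40864115280/167 ≈ -2.4470e+8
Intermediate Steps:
w(f) = 28 (w(f) = 2*14 = 28)
q = 40864115280/167 (q = (-4995 + (28 + 1/(-167))*(-2411 - 2302))*(-3243 + 1456) = (-4995 + (28 - 1/167)*(-4713))*(-1787) = (-4995 + (4675/167)*(-4713))*(-1787) = (-4995 - 22033275/167)*(-1787) = -22867440/167*(-1787) = 40864115280/167 ≈ 2.4470e+8)
-q = -1*40864115280/167 = -40864115280/167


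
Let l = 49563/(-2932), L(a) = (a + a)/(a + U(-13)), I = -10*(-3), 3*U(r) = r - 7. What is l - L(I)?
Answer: -399717/20524 ≈ -19.476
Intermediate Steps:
U(r) = -7/3 + r/3 (U(r) = (r - 7)/3 = (-7 + r)/3 = -7/3 + r/3)
I = 30
L(a) = 2*a/(-20/3 + a) (L(a) = (a + a)/(a + (-7/3 + (⅓)*(-13))) = (2*a)/(a + (-7/3 - 13/3)) = (2*a)/(a - 20/3) = (2*a)/(-20/3 + a) = 2*a/(-20/3 + a))
l = -49563/2932 (l = 49563*(-1/2932) = -49563/2932 ≈ -16.904)
l - L(I) = -49563/2932 - 6*30/(-20 + 3*30) = -49563/2932 - 6*30/(-20 + 90) = -49563/2932 - 6*30/70 = -49563/2932 - 1*18/7 = -49563/2932 - 18/7 = -399717/20524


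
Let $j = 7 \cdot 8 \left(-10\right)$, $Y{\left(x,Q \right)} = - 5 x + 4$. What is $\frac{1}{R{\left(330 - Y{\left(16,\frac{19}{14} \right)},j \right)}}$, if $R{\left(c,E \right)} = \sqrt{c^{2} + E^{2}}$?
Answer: $\frac{\sqrt{2441}}{34174} \approx 0.0014457$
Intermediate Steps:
$Y{\left(x,Q \right)} = 4 - 5 x$
$j = -560$ ($j = 56 \left(-10\right) = -560$)
$R{\left(c,E \right)} = \sqrt{E^{2} + c^{2}}$
$\frac{1}{R{\left(330 - Y{\left(16,\frac{19}{14} \right)},j \right)}} = \frac{1}{\sqrt{\left(-560\right)^{2} + \left(330 - \left(4 - 80\right)\right)^{2}}} = \frac{1}{\sqrt{313600 + \left(330 - \left(4 - 80\right)\right)^{2}}} = \frac{1}{\sqrt{313600 + \left(330 - -76\right)^{2}}} = \frac{1}{\sqrt{313600 + \left(330 + 76\right)^{2}}} = \frac{1}{\sqrt{313600 + 406^{2}}} = \frac{1}{\sqrt{313600 + 164836}} = \frac{1}{\sqrt{478436}} = \frac{1}{14 \sqrt{2441}} = \frac{\sqrt{2441}}{34174}$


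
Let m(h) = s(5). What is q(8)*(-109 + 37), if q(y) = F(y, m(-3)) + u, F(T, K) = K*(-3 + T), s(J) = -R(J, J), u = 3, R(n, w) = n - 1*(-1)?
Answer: 1944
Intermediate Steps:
R(n, w) = 1 + n (R(n, w) = n + 1 = 1 + n)
s(J) = -1 - J (s(J) = -(1 + J) = -1 - J)
m(h) = -6 (m(h) = -1 - 1*5 = -1 - 5 = -6)
q(y) = 21 - 6*y (q(y) = -6*(-3 + y) + 3 = (18 - 6*y) + 3 = 21 - 6*y)
q(8)*(-109 + 37) = (21 - 6*8)*(-109 + 37) = (21 - 48)*(-72) = -27*(-72) = 1944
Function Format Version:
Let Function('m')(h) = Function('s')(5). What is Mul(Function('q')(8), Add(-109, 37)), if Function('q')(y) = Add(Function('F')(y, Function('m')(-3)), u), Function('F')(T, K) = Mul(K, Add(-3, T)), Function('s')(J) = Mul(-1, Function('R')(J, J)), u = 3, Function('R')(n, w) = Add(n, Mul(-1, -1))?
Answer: 1944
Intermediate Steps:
Function('R')(n, w) = Add(1, n) (Function('R')(n, w) = Add(n, 1) = Add(1, n))
Function('s')(J) = Add(-1, Mul(-1, J)) (Function('s')(J) = Mul(-1, Add(1, J)) = Add(-1, Mul(-1, J)))
Function('m')(h) = -6 (Function('m')(h) = Add(-1, Mul(-1, 5)) = Add(-1, -5) = -6)
Function('q')(y) = Add(21, Mul(-6, y)) (Function('q')(y) = Add(Mul(-6, Add(-3, y)), 3) = Add(Add(18, Mul(-6, y)), 3) = Add(21, Mul(-6, y)))
Mul(Function('q')(8), Add(-109, 37)) = Mul(Add(21, Mul(-6, 8)), Add(-109, 37)) = Mul(Add(21, -48), -72) = Mul(-27, -72) = 1944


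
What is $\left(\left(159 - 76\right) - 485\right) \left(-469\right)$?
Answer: $188538$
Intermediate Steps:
$\left(\left(159 - 76\right) - 485\right) \left(-469\right) = \left(83 - 485\right) \left(-469\right) = \left(-402\right) \left(-469\right) = 188538$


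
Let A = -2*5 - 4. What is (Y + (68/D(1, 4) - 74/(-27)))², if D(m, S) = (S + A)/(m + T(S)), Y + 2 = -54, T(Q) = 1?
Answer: 81468676/18225 ≈ 4470.2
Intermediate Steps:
A = -14 (A = -10 - 4 = -14)
Y = -56 (Y = -2 - 54 = -56)
D(m, S) = (-14 + S)/(1 + m) (D(m, S) = (S - 14)/(m + 1) = (-14 + S)/(1 + m))
(Y + (68/D(1, 4) - 74/(-27)))² = (-56 + (68/(((-14 + 4)/(1 + 1))) - 74/(-27)))² = (-56 + (68/((-10/2)) - 74*(-1/27)))² = (-56 + (68/(((½)*(-10))) + 74/27))² = (-56 + (68/(-5) + 74/27))² = (-56 + (68*(-⅕) + 74/27))² = (-56 + (-68/5 + 74/27))² = (-56 - 1466/135)² = (-9026/135)² = 81468676/18225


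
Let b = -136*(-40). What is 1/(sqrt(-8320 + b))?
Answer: -I*sqrt(5)/120 ≈ -0.018634*I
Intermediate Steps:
b = 5440
1/(sqrt(-8320 + b)) = 1/(sqrt(-8320 + 5440)) = 1/(sqrt(-2880)) = 1/(24*I*sqrt(5)) = -I*sqrt(5)/120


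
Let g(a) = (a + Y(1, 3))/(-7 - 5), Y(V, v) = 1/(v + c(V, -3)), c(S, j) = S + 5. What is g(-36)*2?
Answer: 323/54 ≈ 5.9815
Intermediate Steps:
c(S, j) = 5 + S
Y(V, v) = 1/(5 + V + v) (Y(V, v) = 1/(v + (5 + V)) = 1/(5 + V + v))
g(a) = -1/108 - a/12 (g(a) = (a + 1/(5 + 1 + 3))/(-7 - 5) = (a + 1/9)/(-12) = (a + 1/9)*(-1/12) = (1/9 + a)*(-1/12) = -1/108 - a/12)
g(-36)*2 = (-1/108 - 1/12*(-36))*2 = (-1/108 + 3)*2 = (323/108)*2 = 323/54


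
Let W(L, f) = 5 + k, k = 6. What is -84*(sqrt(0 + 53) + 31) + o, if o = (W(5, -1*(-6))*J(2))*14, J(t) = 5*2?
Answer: -1064 - 84*sqrt(53) ≈ -1675.5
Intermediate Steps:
J(t) = 10
W(L, f) = 11 (W(L, f) = 5 + 6 = 11)
o = 1540 (o = (11*10)*14 = 110*14 = 1540)
-84*(sqrt(0 + 53) + 31) + o = -84*(sqrt(0 + 53) + 31) + 1540 = -84*(sqrt(53) + 31) + 1540 = -84*(31 + sqrt(53)) + 1540 = (-2604 - 84*sqrt(53)) + 1540 = -1064 - 84*sqrt(53)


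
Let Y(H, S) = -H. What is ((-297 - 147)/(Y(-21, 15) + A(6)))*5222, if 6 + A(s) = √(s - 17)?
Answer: -8694630/59 + 579642*I*√11/59 ≈ -1.4737e+5 + 32584.0*I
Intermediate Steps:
A(s) = -6 + √(-17 + s) (A(s) = -6 + √(s - 17) = -6 + √(-17 + s))
((-297 - 147)/(Y(-21, 15) + A(6)))*5222 = ((-297 - 147)/(-1*(-21) + (-6 + √(-17 + 6))))*5222 = -444/(21 + (-6 + √(-11)))*5222 = -444/(21 + (-6 + I*√11))*5222 = -444/(15 + I*√11)*5222 = -2318568/(15 + I*√11)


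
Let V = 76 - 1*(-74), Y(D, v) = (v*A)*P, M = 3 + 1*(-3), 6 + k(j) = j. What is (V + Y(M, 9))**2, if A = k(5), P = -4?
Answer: 34596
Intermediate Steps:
k(j) = -6 + j
M = 0 (M = 3 - 3 = 0)
A = -1 (A = -6 + 5 = -1)
Y(D, v) = 4*v (Y(D, v) = (v*(-1))*(-4) = -v*(-4) = 4*v)
V = 150 (V = 76 + 74 = 150)
(V + Y(M, 9))**2 = (150 + 4*9)**2 = (150 + 36)**2 = 186**2 = 34596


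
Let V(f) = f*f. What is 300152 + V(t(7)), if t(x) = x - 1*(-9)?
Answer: 300408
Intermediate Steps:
t(x) = 9 + x (t(x) = x + 9 = 9 + x)
V(f) = f²
300152 + V(t(7)) = 300152 + (9 + 7)² = 300152 + 16² = 300152 + 256 = 300408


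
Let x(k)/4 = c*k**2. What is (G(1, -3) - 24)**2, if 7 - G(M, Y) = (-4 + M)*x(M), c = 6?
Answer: 3025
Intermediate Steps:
x(k) = 24*k**2 (x(k) = 4*(6*k**2) = 24*k**2)
G(M, Y) = 7 - 24*M**2*(-4 + M) (G(M, Y) = 7 - (-4 + M)*24*M**2 = 7 - 24*M**2*(-4 + M))
(G(1, -3) - 24)**2 = ((7 - 24*1**3 + 96*1**2) - 24)**2 = ((7 - 24*1 + 96*1) - 24)**2 = ((7 - 24 + 96) - 24)**2 = (79 - 24)**2 = 55**2 = 3025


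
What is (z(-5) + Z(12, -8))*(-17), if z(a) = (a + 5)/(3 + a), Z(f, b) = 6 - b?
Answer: -238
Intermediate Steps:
z(a) = (5 + a)/(3 + a)
(z(-5) + Z(12, -8))*(-17) = ((5 - 5)/(3 - 5) + (6 - 1*(-8)))*(-17) = (0/(-2) + (6 + 8))*(-17) = (-½*0 + 14)*(-17) = (0 + 14)*(-17) = 14*(-17) = -238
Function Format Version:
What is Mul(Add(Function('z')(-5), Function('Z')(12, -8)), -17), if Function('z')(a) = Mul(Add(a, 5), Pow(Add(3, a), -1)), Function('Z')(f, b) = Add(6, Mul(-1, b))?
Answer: -238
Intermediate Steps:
Function('z')(a) = Mul(Pow(Add(3, a), -1), Add(5, a)) (Function('z')(a) = Mul(Add(5, a), Pow(Add(3, a), -1)) = Mul(Pow(Add(3, a), -1), Add(5, a)))
Mul(Add(Function('z')(-5), Function('Z')(12, -8)), -17) = Mul(Add(Mul(Pow(Add(3, -5), -1), Add(5, -5)), Add(6, Mul(-1, -8))), -17) = Mul(Add(Mul(Pow(-2, -1), 0), Add(6, 8)), -17) = Mul(Add(Mul(Rational(-1, 2), 0), 14), -17) = Mul(Add(0, 14), -17) = Mul(14, -17) = -238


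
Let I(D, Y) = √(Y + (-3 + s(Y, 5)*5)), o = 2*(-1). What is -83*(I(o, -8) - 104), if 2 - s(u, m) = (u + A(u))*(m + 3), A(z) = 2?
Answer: 8632 - 83*√239 ≈ 7348.9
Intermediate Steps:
o = -2
s(u, m) = 2 - (2 + u)*(3 + m) (s(u, m) = 2 - (u + 2)*(m + 3) = 2 - (2 + u)*(3 + m))
I(D, Y) = √(-73 - 39*Y) (I(D, Y) = √(Y + (-3 + (-4 - 3*Y - 2*5 - 1*5*Y)*5)) = √(Y + (-3 + (-4 - 3*Y - 10 - 5*Y)*5)) = √(Y + (-3 + (-14 - 8*Y)*5)) = √(Y + (-3 + (-70 - 40*Y))) = √(Y + (-73 - 40*Y)) = √(-73 - 39*Y))
-83*(I(o, -8) - 104) = -83*(√(-73 - 39*(-8)) - 104) = -83*(√(-73 + 312) - 104) = -83*(√239 - 104) = -83*(-104 + √239) = 8632 - 83*√239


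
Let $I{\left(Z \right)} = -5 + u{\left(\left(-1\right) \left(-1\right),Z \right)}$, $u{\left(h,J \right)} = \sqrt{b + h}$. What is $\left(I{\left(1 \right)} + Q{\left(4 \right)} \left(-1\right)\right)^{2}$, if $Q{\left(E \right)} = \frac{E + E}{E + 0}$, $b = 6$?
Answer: $\left(7 - \sqrt{7}\right)^{2} \approx 18.959$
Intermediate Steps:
$u{\left(h,J \right)} = \sqrt{6 + h}$
$Q{\left(E \right)} = 2$ ($Q{\left(E \right)} = \frac{2 E}{E} = 2$)
$I{\left(Z \right)} = -5 + \sqrt{7}$ ($I{\left(Z \right)} = -5 + \sqrt{6 - -1} = -5 + \sqrt{6 + 1} = -5 + \sqrt{7}$)
$\left(I{\left(1 \right)} + Q{\left(4 \right)} \left(-1\right)\right)^{2} = \left(\left(-5 + \sqrt{7}\right) + 2 \left(-1\right)\right)^{2} = \left(\left(-5 + \sqrt{7}\right) - 2\right)^{2} = \left(-7 + \sqrt{7}\right)^{2}$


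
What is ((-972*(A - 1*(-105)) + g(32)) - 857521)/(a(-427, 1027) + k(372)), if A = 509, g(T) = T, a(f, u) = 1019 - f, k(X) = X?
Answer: -1454297/1818 ≈ -799.94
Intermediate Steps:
((-972*(A - 1*(-105)) + g(32)) - 857521)/(a(-427, 1027) + k(372)) = ((-972*(509 - 1*(-105)) + 32) - 857521)/((1019 - 1*(-427)) + 372) = ((-972*(509 + 105) + 32) - 857521)/((1019 + 427) + 372) = ((-972*614 + 32) - 857521)/(1446 + 372) = ((-596808 + 32) - 857521)/1818 = (-596776 - 857521)*(1/1818) = -1454297*1/1818 = -1454297/1818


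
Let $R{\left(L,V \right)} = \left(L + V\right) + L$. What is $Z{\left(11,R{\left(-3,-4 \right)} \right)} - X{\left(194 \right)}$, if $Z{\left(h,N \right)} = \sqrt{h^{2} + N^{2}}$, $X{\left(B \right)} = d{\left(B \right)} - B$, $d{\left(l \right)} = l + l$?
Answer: $-194 + \sqrt{221} \approx -179.13$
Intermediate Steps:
$d{\left(l \right)} = 2 l$
$X{\left(B \right)} = B$ ($X{\left(B \right)} = 2 B - B = B$)
$R{\left(L,V \right)} = V + 2 L$
$Z{\left(h,N \right)} = \sqrt{N^{2} + h^{2}}$
$Z{\left(11,R{\left(-3,-4 \right)} \right)} - X{\left(194 \right)} = \sqrt{\left(-4 + 2 \left(-3\right)\right)^{2} + 11^{2}} - 194 = \sqrt{\left(-4 - 6\right)^{2} + 121} - 194 = \sqrt{\left(-10\right)^{2} + 121} - 194 = \sqrt{100 + 121} - 194 = \sqrt{221} - 194 = -194 + \sqrt{221}$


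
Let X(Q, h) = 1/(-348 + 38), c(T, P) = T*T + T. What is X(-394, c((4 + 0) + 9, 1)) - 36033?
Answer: -11170231/310 ≈ -36033.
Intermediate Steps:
c(T, P) = T + T² (c(T, P) = T² + T = T + T²)
X(Q, h) = -1/310 (X(Q, h) = 1/(-310) = -1/310)
X(-394, c((4 + 0) + 9, 1)) - 36033 = -1/310 - 36033 = -11170231/310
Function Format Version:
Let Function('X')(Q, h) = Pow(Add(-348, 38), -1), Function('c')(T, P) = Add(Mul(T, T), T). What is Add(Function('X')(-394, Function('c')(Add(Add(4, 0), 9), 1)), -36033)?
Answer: Rational(-11170231, 310) ≈ -36033.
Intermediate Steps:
Function('c')(T, P) = Add(T, Pow(T, 2)) (Function('c')(T, P) = Add(Pow(T, 2), T) = Add(T, Pow(T, 2)))
Function('X')(Q, h) = Rational(-1, 310) (Function('X')(Q, h) = Pow(-310, -1) = Rational(-1, 310))
Add(Function('X')(-394, Function('c')(Add(Add(4, 0), 9), 1)), -36033) = Add(Rational(-1, 310), -36033) = Rational(-11170231, 310)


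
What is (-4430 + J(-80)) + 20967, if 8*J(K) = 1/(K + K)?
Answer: 21167359/1280 ≈ 16537.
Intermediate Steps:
J(K) = 1/(16*K) (J(K) = 1/(8*(K + K)) = 1/(8*((2*K))) = (1/(2*K))/8 = 1/(16*K))
(-4430 + J(-80)) + 20967 = (-4430 + (1/16)/(-80)) + 20967 = (-4430 + (1/16)*(-1/80)) + 20967 = (-4430 - 1/1280) + 20967 = -5670401/1280 + 20967 = 21167359/1280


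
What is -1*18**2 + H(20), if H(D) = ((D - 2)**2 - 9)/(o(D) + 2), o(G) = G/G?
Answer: -219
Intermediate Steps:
o(G) = 1
H(D) = -3 + (-2 + D)**2/3 (H(D) = ((D - 2)**2 - 9)/(1 + 2) = ((-2 + D)**2 - 9)/3 = (-9 + (-2 + D)**2)*(1/3) = -3 + (-2 + D)**2/3)
-1*18**2 + H(20) = -1*18**2 + (-3 + (-2 + 20)**2/3) = -1*324 + (-3 + (1/3)*18**2) = -324 + (-3 + (1/3)*324) = -324 + (-3 + 108) = -324 + 105 = -219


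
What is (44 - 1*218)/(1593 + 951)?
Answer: -29/424 ≈ -0.068396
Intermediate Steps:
(44 - 1*218)/(1593 + 951) = (44 - 218)/2544 = (1/2544)*(-174) = -29/424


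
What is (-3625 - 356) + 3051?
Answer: -930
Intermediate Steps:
(-3625 - 356) + 3051 = -3981 + 3051 = -930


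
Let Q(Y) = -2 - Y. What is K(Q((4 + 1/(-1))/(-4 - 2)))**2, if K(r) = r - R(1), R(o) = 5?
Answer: 169/4 ≈ 42.250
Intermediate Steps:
K(r) = -5 + r (K(r) = r - 1*5 = r - 5 = -5 + r)
K(Q((4 + 1/(-1))/(-4 - 2)))**2 = (-5 + (-2 - (4 + 1/(-1))/(-4 - 2)))**2 = (-5 + (-2 - (4 - 1)/(-6)))**2 = (-5 + (-2 - 3*(-1)/6))**2 = (-5 + (-2 - 1*(-1/2)))**2 = (-5 + (-2 + 1/2))**2 = (-5 - 3/2)**2 = (-13/2)**2 = 169/4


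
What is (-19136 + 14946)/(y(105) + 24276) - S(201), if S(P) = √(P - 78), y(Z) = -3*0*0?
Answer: -2095/12138 - √123 ≈ -11.263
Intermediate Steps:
y(Z) = 0 (y(Z) = 0*0 = 0)
S(P) = √(-78 + P)
(-19136 + 14946)/(y(105) + 24276) - S(201) = (-19136 + 14946)/(0 + 24276) - √(-78 + 201) = -4190/24276 - √123 = -4190*1/24276 - √123 = -2095/12138 - √123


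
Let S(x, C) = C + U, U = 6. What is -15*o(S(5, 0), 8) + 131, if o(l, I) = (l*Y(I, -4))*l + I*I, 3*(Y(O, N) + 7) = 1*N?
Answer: 3671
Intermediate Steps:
Y(O, N) = -7 + N/3 (Y(O, N) = -7 + (1*N)/3 = -7 + N/3)
S(x, C) = 6 + C (S(x, C) = C + 6 = 6 + C)
o(l, I) = I² - 25*l²/3 (o(l, I) = (l*(-7 + (⅓)*(-4)))*l + I*I = (l*(-7 - 4/3))*l + I² = (l*(-25/3))*l + I² = (-25*l/3)*l + I² = -25*l²/3 + I² = I² - 25*l²/3)
-15*o(S(5, 0), 8) + 131 = -15*(8² - 25*(6 + 0)²/3) + 131 = -15*(64 - 25/3*6²) + 131 = -15*(64 - 25/3*36) + 131 = -15*(64 - 300) + 131 = -15*(-236) + 131 = 3540 + 131 = 3671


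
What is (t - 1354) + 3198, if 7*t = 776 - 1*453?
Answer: 13231/7 ≈ 1890.1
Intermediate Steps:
t = 323/7 (t = (776 - 1*453)/7 = (776 - 453)/7 = (⅐)*323 = 323/7 ≈ 46.143)
(t - 1354) + 3198 = (323/7 - 1354) + 3198 = -9155/7 + 3198 = 13231/7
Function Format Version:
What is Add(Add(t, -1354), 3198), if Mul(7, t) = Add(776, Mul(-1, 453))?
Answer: Rational(13231, 7) ≈ 1890.1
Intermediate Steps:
t = Rational(323, 7) (t = Mul(Rational(1, 7), Add(776, Mul(-1, 453))) = Mul(Rational(1, 7), Add(776, -453)) = Mul(Rational(1, 7), 323) = Rational(323, 7) ≈ 46.143)
Add(Add(t, -1354), 3198) = Add(Add(Rational(323, 7), -1354), 3198) = Add(Rational(-9155, 7), 3198) = Rational(13231, 7)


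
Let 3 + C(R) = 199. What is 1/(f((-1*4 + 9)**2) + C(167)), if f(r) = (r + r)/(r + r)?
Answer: 1/197 ≈ 0.0050761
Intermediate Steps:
C(R) = 196 (C(R) = -3 + 199 = 196)
f(r) = 1 (f(r) = (2*r)/((2*r)) = (2*r)*(1/(2*r)) = 1)
1/(f((-1*4 + 9)**2) + C(167)) = 1/(1 + 196) = 1/197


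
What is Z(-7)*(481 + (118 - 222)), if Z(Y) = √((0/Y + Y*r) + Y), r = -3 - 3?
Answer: 377*√35 ≈ 2230.4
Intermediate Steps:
r = -6
Z(Y) = √5*√(-Y) (Z(Y) = √((0/Y + Y*(-6)) + Y) = √((0 - 6*Y) + Y) = √(-6*Y + Y) = √(-5*Y) = √5*√(-Y))
Z(-7)*(481 + (118 - 222)) = (√5*√(-1*(-7)))*(481 + (118 - 222)) = (√5*√7)*(481 - 104) = √35*377 = 377*√35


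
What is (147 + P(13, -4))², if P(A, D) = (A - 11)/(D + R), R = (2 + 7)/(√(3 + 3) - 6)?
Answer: 2356228897/109561 + 582492*√6/109561 ≈ 21519.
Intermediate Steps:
R = 9/(-6 + √6) (R = 9/(√6 - 6) = 9/(-6 + √6) ≈ -2.5348)
P(A, D) = (-11 + A)/(-9/5 + D - 3*√6/10) (P(A, D) = (A - 11)/(D + (-9/5 - 3*√6/10)) = (-11 + A)/(-9/5 + D - 3*√6/10))
(147 + P(13, -4))² = (147 + 10*(11 - 1*13)/(18 - 10*(-4) + 3*√6))² = (147 + 10*(11 - 13)/(18 + 40 + 3*√6))² = (147 + 10*(-2)/(58 + 3*√6))² = (147 - 20/(58 + 3*√6))²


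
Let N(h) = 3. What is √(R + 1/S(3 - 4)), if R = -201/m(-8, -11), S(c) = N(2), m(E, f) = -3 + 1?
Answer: 11*√30/6 ≈ 10.042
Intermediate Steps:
m(E, f) = -2
S(c) = 3
R = 201/2 (R = -201/(-2) = -201*(-½) = 201/2 ≈ 100.50)
√(R + 1/S(3 - 4)) = √(201/2 + 1/3) = √(201/2 + ⅓) = √(605/6) = 11*√30/6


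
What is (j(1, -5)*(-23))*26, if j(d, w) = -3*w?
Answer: -8970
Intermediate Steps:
(j(1, -5)*(-23))*26 = (-3*(-5)*(-23))*26 = (15*(-23))*26 = -345*26 = -8970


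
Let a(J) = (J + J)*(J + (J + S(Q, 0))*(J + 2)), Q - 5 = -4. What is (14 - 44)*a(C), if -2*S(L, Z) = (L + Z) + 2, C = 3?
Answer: -1890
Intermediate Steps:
Q = 1 (Q = 5 - 4 = 1)
S(L, Z) = -1 - L/2 - Z/2 (S(L, Z) = -((L + Z) + 2)/2 = -(2 + L + Z)/2 = -1 - L/2 - Z/2)
a(J) = 2*J*(J + (2 + J)*(-3/2 + J)) (a(J) = (J + J)*(J + (J + (-1 - 1/2*1 - 1/2*0))*(J + 2)) = (2*J)*(J + (J + (-1 - 1/2 + 0))*(2 + J)) = (2*J)*(J + (J - 3/2)*(2 + J)) = (2*J)*(J + (-3/2 + J)*(2 + J)) = (2*J)*(J + (2 + J)*(-3/2 + J)) = 2*J*(J + (2 + J)*(-3/2 + J)))
(14 - 44)*a(C) = (14 - 44)*(3*(-6 + 2*3**2 + 3*3)) = -90*(-6 + 2*9 + 9) = -90*(-6 + 18 + 9) = -90*21 = -30*63 = -1890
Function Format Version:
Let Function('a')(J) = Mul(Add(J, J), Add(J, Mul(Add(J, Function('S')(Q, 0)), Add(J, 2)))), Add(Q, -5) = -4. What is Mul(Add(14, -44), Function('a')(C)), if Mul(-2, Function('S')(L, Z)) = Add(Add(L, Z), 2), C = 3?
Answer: -1890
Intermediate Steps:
Q = 1 (Q = Add(5, -4) = 1)
Function('S')(L, Z) = Add(-1, Mul(Rational(-1, 2), L), Mul(Rational(-1, 2), Z)) (Function('S')(L, Z) = Mul(Rational(-1, 2), Add(Add(L, Z), 2)) = Mul(Rational(-1, 2), Add(2, L, Z)) = Add(-1, Mul(Rational(-1, 2), L), Mul(Rational(-1, 2), Z)))
Function('a')(J) = Mul(2, J, Add(J, Mul(Add(2, J), Add(Rational(-3, 2), J)))) (Function('a')(J) = Mul(Add(J, J), Add(J, Mul(Add(J, Add(-1, Mul(Rational(-1, 2), 1), Mul(Rational(-1, 2), 0))), Add(J, 2)))) = Mul(Mul(2, J), Add(J, Mul(Add(J, Add(-1, Rational(-1, 2), 0)), Add(2, J)))) = Mul(Mul(2, J), Add(J, Mul(Add(J, Rational(-3, 2)), Add(2, J)))) = Mul(Mul(2, J), Add(J, Mul(Add(Rational(-3, 2), J), Add(2, J)))) = Mul(Mul(2, J), Add(J, Mul(Add(2, J), Add(Rational(-3, 2), J)))) = Mul(2, J, Add(J, Mul(Add(2, J), Add(Rational(-3, 2), J)))))
Mul(Add(14, -44), Function('a')(C)) = Mul(Add(14, -44), Mul(3, Add(-6, Mul(2, Pow(3, 2)), Mul(3, 3)))) = Mul(-30, Mul(3, Add(-6, Mul(2, 9), 9))) = Mul(-30, Mul(3, Add(-6, 18, 9))) = Mul(-30, Mul(3, 21)) = Mul(-30, 63) = -1890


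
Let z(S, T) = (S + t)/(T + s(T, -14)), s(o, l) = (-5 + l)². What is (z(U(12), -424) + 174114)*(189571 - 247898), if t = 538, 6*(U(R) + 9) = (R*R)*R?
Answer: -639751825355/63 ≈ -1.0155e+10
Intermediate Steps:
U(R) = -9 + R³/6 (U(R) = -9 + ((R*R)*R)/6 = -9 + (R²*R)/6 = -9 + R³/6)
z(S, T) = (538 + S)/(361 + T) (z(S, T) = (S + 538)/(T + (-5 - 14)²) = (538 + S)/(T + (-19)²) = (538 + S)/(T + 361) = (538 + S)/(361 + T))
(z(U(12), -424) + 174114)*(189571 - 247898) = ((538 + (-9 + (⅙)*12³))/(361 - 424) + 174114)*(189571 - 247898) = ((538 + (-9 + (⅙)*1728))/(-63) + 174114)*(-58327) = (-(538 + (-9 + 288))/63 + 174114)*(-58327) = (-(538 + 279)/63 + 174114)*(-58327) = (-1/63*817 + 174114)*(-58327) = (-817/63 + 174114)*(-58327) = (10968365/63)*(-58327) = -639751825355/63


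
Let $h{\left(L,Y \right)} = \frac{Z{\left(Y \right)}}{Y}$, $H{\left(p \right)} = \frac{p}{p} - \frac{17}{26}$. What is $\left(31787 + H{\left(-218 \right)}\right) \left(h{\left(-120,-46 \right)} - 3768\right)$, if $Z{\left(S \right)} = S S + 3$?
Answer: $- \frac{145001857537}{1196} \approx -1.2124 \cdot 10^{8}$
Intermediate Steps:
$Z{\left(S \right)} = 3 + S^{2}$ ($Z{\left(S \right)} = S^{2} + 3 = 3 + S^{2}$)
$H{\left(p \right)} = \frac{9}{26}$ ($H{\left(p \right)} = 1 - \frac{17}{26} = \frac{9}{26}$)
$h{\left(L,Y \right)} = \frac{3 + Y^{2}}{Y}$
$\left(31787 + H{\left(-218 \right)}\right) \left(h{\left(-120,-46 \right)} - 3768\right) = \left(31787 + \frac{9}{26}\right) \left(\left(-46 + \frac{3}{-46}\right) - 3768\right) = \frac{826471 \left(\left(-46 + 3 \left(- \frac{1}{46}\right)\right) - 3768\right)}{26} = \frac{826471 \left(\left(-46 - \frac{3}{46}\right) - 3768\right)}{26} = \frac{826471 \left(- \frac{2119}{46} - 3768\right)}{26} = \frac{826471}{26} \left(- \frac{175447}{46}\right) = - \frac{145001857537}{1196}$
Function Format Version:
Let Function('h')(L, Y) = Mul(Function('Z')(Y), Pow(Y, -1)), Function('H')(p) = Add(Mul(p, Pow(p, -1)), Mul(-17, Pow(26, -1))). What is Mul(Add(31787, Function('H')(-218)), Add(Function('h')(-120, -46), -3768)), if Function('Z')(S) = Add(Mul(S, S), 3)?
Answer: Rational(-145001857537, 1196) ≈ -1.2124e+8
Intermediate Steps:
Function('Z')(S) = Add(3, Pow(S, 2)) (Function('Z')(S) = Add(Pow(S, 2), 3) = Add(3, Pow(S, 2)))
Function('H')(p) = Rational(9, 26) (Function('H')(p) = Add(1, Mul(-17, Rational(1, 26))) = Add(1, Rational(-17, 26)) = Rational(9, 26))
Function('h')(L, Y) = Mul(Pow(Y, -1), Add(3, Pow(Y, 2))) (Function('h')(L, Y) = Mul(Add(3, Pow(Y, 2)), Pow(Y, -1)) = Mul(Pow(Y, -1), Add(3, Pow(Y, 2))))
Mul(Add(31787, Function('H')(-218)), Add(Function('h')(-120, -46), -3768)) = Mul(Add(31787, Rational(9, 26)), Add(Add(-46, Mul(3, Pow(-46, -1))), -3768)) = Mul(Rational(826471, 26), Add(Add(-46, Mul(3, Rational(-1, 46))), -3768)) = Mul(Rational(826471, 26), Add(Add(-46, Rational(-3, 46)), -3768)) = Mul(Rational(826471, 26), Add(Rational(-2119, 46), -3768)) = Mul(Rational(826471, 26), Rational(-175447, 46)) = Rational(-145001857537, 1196)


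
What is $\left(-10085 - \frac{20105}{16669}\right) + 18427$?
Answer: $\frac{139032693}{16669} \approx 8340.8$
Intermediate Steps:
$\left(-10085 - \frac{20105}{16669}\right) + 18427 = - \frac{168126970}{16669} + 18427 = \frac{139032693}{16669}$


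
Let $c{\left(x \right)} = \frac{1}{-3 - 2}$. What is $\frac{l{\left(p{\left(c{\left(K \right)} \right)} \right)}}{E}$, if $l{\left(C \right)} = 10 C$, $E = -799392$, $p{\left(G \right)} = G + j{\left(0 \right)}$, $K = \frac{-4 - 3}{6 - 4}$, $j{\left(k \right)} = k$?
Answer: $\frac{1}{399696} \approx 2.5019 \cdot 10^{-6}$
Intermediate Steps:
$K = - \frac{7}{2} \approx -3.5$
$c{\left(x \right)} = - \frac{1}{5}$ ($c{\left(x \right)} = \frac{1}{-5} = - \frac{1}{5}$)
$p{\left(G \right)} = G$ ($p{\left(G \right)} = G + 0 = G$)
$\frac{l{\left(p{\left(c{\left(K \right)} \right)} \right)}}{E} = \frac{10 \left(- \frac{1}{5}\right)}{-799392} = \left(-2\right) \left(- \frac{1}{799392}\right) = \frac{1}{399696}$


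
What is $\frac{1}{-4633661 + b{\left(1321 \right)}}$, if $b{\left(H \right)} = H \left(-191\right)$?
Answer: $- \frac{1}{4885972} \approx -2.0467 \cdot 10^{-7}$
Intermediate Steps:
$b{\left(H \right)} = - 191 H$
$\frac{1}{-4633661 + b{\left(1321 \right)}} = \frac{1}{-4633661 - 252311} = \frac{1}{-4885972} = - \frac{1}{4885972}$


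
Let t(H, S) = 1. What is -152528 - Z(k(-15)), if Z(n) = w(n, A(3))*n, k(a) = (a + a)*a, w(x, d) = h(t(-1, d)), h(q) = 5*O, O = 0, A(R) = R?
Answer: -152528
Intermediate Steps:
h(q) = 0 (h(q) = 5*0 = 0)
w(x, d) = 0
k(a) = 2*a² (k(a) = (2*a)*a = 2*a²)
Z(n) = 0 (Z(n) = 0*n = 0)
-152528 - Z(k(-15)) = -152528 - 1*0 = -152528 + 0 = -152528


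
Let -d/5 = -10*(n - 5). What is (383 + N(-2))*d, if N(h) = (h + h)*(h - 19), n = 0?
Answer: -116750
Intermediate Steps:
d = -250 (d = -(-50)*(0 - 5) = -(-50)*(-5) = -5*50 = -250)
N(h) = 2*h*(-19 + h) (N(h) = (2*h)*(-19 + h) = 2*h*(-19 + h))
(383 + N(-2))*d = (383 + 2*(-2)*(-19 - 2))*(-250) = (383 + 2*(-2)*(-21))*(-250) = (383 + 84)*(-250) = 467*(-250) = -116750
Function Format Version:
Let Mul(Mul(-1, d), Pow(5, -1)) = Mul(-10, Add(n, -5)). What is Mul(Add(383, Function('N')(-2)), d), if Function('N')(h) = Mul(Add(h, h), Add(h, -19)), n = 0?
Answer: -116750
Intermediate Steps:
d = -250 (d = Mul(-5, Mul(-10, Add(0, -5))) = Mul(-5, Mul(-10, -5)) = Mul(-5, 50) = -250)
Function('N')(h) = Mul(2, h, Add(-19, h)) (Function('N')(h) = Mul(Mul(2, h), Add(-19, h)) = Mul(2, h, Add(-19, h)))
Mul(Add(383, Function('N')(-2)), d) = Mul(Add(383, Mul(2, -2, Add(-19, -2))), -250) = Mul(Add(383, Mul(2, -2, -21)), -250) = Mul(Add(383, 84), -250) = Mul(467, -250) = -116750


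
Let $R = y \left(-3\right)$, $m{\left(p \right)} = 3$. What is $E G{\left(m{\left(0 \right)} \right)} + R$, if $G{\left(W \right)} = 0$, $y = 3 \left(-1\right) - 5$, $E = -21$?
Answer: $24$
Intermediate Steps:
$y = -8$ ($y = -3 - 5 = -8$)
$R = 24$ ($R = \left(-8\right) \left(-3\right) = 24$)
$E G{\left(m{\left(0 \right)} \right)} + R = \left(-21\right) 0 + 24 = 0 + 24 = 24$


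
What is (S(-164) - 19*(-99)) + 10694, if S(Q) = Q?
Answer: 12411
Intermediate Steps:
(S(-164) - 19*(-99)) + 10694 = (-164 - 19*(-99)) + 10694 = (-164 + 1881) + 10694 = 1717 + 10694 = 12411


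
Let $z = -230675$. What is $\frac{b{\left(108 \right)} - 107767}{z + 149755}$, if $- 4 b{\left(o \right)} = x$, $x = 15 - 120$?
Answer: $\frac{430963}{323680} \approx 1.3314$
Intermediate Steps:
$x = -105$ ($x = 15 - 120 = -105$)
$b{\left(o \right)} = \frac{105}{4}$ ($b{\left(o \right)} = \left(- \frac{1}{4}\right) \left(-105\right) = \frac{105}{4}$)
$\frac{b{\left(108 \right)} - 107767}{z + 149755} = \frac{\frac{105}{4} - 107767}{-230675 + 149755} = - \frac{430963}{4 \left(-80920\right)} = \left(- \frac{430963}{4}\right) \left(- \frac{1}{80920}\right) = \frac{430963}{323680}$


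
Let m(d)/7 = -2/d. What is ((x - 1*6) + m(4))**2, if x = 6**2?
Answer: 2809/4 ≈ 702.25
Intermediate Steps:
m(d) = -14/d (m(d) = 7*(-2/d) = -14/d)
x = 36
((x - 1*6) + m(4))**2 = ((36 - 1*6) - 14/4)**2 = ((36 - 6) - 14*1/4)**2 = (30 - 7/2)**2 = (53/2)**2 = 2809/4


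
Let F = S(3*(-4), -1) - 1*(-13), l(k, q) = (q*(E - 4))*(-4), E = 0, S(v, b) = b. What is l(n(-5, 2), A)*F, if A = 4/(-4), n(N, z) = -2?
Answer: -192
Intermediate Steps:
A = -1 (A = 4*(-¼) = -1)
l(k, q) = 16*q (l(k, q) = (q*(0 - 4))*(-4) = (q*(-4))*(-4) = -4*q*(-4) = 16*q)
F = 12 (F = -1 - 1*(-13) = -1 + 13 = 12)
l(n(-5, 2), A)*F = (16*(-1))*12 = -16*12 = -192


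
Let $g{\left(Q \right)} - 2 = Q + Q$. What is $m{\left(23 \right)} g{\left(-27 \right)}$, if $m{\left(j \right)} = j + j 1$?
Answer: $-2392$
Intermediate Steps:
$g{\left(Q \right)} = 2 + 2 Q$ ($g{\left(Q \right)} = 2 + \left(Q + Q\right) = 2 + 2 Q$)
$m{\left(j \right)} = 2 j$ ($m{\left(j \right)} = j + j = 2 j$)
$m{\left(23 \right)} g{\left(-27 \right)} = 2 \cdot 23 \left(2 + 2 \left(-27\right)\right) = 46 \left(2 - 54\right) = 46 \left(-52\right) = -2392$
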